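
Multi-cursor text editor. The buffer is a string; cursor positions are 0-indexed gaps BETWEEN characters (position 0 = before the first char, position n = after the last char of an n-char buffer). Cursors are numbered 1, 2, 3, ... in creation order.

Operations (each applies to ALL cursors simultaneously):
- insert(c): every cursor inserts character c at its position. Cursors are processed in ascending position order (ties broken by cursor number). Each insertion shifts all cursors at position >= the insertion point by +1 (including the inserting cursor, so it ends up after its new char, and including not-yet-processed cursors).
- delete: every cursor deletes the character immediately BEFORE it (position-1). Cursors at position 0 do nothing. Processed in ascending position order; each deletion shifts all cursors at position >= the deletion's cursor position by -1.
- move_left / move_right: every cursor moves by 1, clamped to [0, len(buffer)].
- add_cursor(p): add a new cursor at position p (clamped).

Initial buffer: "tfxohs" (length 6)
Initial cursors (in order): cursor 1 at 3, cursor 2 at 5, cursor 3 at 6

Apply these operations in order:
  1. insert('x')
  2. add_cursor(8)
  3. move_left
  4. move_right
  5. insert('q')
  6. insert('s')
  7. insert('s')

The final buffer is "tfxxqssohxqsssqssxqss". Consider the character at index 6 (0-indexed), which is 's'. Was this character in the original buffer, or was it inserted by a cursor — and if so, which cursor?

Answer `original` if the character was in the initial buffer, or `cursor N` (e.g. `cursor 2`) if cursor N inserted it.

After op 1 (insert('x')): buffer="tfxxohxsx" (len 9), cursors c1@4 c2@7 c3@9, authorship ...1..2.3
After op 2 (add_cursor(8)): buffer="tfxxohxsx" (len 9), cursors c1@4 c2@7 c4@8 c3@9, authorship ...1..2.3
After op 3 (move_left): buffer="tfxxohxsx" (len 9), cursors c1@3 c2@6 c4@7 c3@8, authorship ...1..2.3
After op 4 (move_right): buffer="tfxxohxsx" (len 9), cursors c1@4 c2@7 c4@8 c3@9, authorship ...1..2.3
After op 5 (insert('q')): buffer="tfxxqohxqsqxq" (len 13), cursors c1@5 c2@9 c4@11 c3@13, authorship ...11..22.433
After op 6 (insert('s')): buffer="tfxxqsohxqssqsxqs" (len 17), cursors c1@6 c2@11 c4@14 c3@17, authorship ...111..222.44333
After op 7 (insert('s')): buffer="tfxxqssohxqsssqssxqss" (len 21), cursors c1@7 c2@13 c4@17 c3@21, authorship ...1111..2222.4443333
Authorship (.=original, N=cursor N): . . . 1 1 1 1 . . 2 2 2 2 . 4 4 4 3 3 3 3
Index 6: author = 1

Answer: cursor 1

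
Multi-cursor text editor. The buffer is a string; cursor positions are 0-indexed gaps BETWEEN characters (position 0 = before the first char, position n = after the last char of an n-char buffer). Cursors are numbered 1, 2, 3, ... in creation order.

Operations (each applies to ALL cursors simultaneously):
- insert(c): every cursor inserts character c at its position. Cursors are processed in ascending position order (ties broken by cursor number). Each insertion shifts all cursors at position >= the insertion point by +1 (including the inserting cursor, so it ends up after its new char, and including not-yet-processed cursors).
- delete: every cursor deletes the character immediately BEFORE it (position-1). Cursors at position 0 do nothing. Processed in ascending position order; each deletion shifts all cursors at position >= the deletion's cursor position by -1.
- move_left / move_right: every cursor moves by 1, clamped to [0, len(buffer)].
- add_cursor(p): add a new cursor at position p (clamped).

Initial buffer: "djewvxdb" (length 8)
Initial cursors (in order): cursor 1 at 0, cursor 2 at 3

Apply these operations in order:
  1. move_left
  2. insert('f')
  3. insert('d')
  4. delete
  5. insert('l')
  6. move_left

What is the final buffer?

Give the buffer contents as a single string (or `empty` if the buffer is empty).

Answer: fldjflewvxdb

Derivation:
After op 1 (move_left): buffer="djewvxdb" (len 8), cursors c1@0 c2@2, authorship ........
After op 2 (insert('f')): buffer="fdjfewvxdb" (len 10), cursors c1@1 c2@4, authorship 1..2......
After op 3 (insert('d')): buffer="fddjfdewvxdb" (len 12), cursors c1@2 c2@6, authorship 11..22......
After op 4 (delete): buffer="fdjfewvxdb" (len 10), cursors c1@1 c2@4, authorship 1..2......
After op 5 (insert('l')): buffer="fldjflewvxdb" (len 12), cursors c1@2 c2@6, authorship 11..22......
After op 6 (move_left): buffer="fldjflewvxdb" (len 12), cursors c1@1 c2@5, authorship 11..22......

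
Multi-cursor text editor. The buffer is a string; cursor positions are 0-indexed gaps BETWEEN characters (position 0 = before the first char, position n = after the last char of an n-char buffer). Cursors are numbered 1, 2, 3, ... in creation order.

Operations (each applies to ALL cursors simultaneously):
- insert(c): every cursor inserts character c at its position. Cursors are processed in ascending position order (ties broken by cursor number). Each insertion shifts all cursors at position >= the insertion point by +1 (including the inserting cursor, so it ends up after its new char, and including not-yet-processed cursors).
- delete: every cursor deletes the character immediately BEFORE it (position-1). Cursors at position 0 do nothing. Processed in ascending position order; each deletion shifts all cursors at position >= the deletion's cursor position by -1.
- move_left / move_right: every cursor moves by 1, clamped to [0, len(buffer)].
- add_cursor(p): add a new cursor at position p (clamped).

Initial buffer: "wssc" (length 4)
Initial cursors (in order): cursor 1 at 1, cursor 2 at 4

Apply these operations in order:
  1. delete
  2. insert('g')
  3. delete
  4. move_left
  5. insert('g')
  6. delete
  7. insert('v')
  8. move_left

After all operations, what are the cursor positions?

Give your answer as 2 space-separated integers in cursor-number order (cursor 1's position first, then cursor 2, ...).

Answer: 0 2

Derivation:
After op 1 (delete): buffer="ss" (len 2), cursors c1@0 c2@2, authorship ..
After op 2 (insert('g')): buffer="gssg" (len 4), cursors c1@1 c2@4, authorship 1..2
After op 3 (delete): buffer="ss" (len 2), cursors c1@0 c2@2, authorship ..
After op 4 (move_left): buffer="ss" (len 2), cursors c1@0 c2@1, authorship ..
After op 5 (insert('g')): buffer="gsgs" (len 4), cursors c1@1 c2@3, authorship 1.2.
After op 6 (delete): buffer="ss" (len 2), cursors c1@0 c2@1, authorship ..
After op 7 (insert('v')): buffer="vsvs" (len 4), cursors c1@1 c2@3, authorship 1.2.
After op 8 (move_left): buffer="vsvs" (len 4), cursors c1@0 c2@2, authorship 1.2.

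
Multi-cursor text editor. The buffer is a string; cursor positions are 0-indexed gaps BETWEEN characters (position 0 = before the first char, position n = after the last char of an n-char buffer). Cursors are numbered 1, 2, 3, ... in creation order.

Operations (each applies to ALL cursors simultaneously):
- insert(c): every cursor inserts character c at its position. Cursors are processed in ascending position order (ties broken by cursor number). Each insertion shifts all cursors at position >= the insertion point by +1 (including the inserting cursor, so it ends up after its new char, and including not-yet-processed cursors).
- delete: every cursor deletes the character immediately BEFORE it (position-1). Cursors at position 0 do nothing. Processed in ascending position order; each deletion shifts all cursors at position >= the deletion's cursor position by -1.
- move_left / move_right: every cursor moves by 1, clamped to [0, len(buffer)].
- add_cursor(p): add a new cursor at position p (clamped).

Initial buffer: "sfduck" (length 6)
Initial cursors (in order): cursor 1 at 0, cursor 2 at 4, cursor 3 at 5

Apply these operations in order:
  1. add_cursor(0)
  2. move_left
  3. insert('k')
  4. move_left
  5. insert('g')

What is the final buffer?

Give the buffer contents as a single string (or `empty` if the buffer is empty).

After op 1 (add_cursor(0)): buffer="sfduck" (len 6), cursors c1@0 c4@0 c2@4 c3@5, authorship ......
After op 2 (move_left): buffer="sfduck" (len 6), cursors c1@0 c4@0 c2@3 c3@4, authorship ......
After op 3 (insert('k')): buffer="kksfdkukck" (len 10), cursors c1@2 c4@2 c2@6 c3@8, authorship 14...2.3..
After op 4 (move_left): buffer="kksfdkukck" (len 10), cursors c1@1 c4@1 c2@5 c3@7, authorship 14...2.3..
After op 5 (insert('g')): buffer="kggksfdgkugkck" (len 14), cursors c1@3 c4@3 c2@8 c3@11, authorship 1144...22.33..

Answer: kggksfdgkugkck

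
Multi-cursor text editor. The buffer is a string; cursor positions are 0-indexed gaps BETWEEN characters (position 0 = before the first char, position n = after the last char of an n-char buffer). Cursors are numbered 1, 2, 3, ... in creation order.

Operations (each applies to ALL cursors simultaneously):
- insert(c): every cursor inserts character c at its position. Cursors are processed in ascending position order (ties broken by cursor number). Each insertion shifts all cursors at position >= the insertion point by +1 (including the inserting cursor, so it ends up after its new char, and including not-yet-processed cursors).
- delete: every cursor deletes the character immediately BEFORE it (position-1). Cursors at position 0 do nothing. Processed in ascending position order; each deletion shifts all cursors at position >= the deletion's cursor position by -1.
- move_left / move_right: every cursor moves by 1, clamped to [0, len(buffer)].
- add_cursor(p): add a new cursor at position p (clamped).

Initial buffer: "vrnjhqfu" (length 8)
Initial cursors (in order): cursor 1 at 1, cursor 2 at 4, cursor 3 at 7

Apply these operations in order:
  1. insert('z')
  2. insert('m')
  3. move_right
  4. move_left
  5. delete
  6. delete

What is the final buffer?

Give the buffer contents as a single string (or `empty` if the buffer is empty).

After op 1 (insert('z')): buffer="vzrnjzhqfzu" (len 11), cursors c1@2 c2@6 c3@10, authorship .1...2...3.
After op 2 (insert('m')): buffer="vzmrnjzmhqfzmu" (len 14), cursors c1@3 c2@8 c3@13, authorship .11...22...33.
After op 3 (move_right): buffer="vzmrnjzmhqfzmu" (len 14), cursors c1@4 c2@9 c3@14, authorship .11...22...33.
After op 4 (move_left): buffer="vzmrnjzmhqfzmu" (len 14), cursors c1@3 c2@8 c3@13, authorship .11...22...33.
After op 5 (delete): buffer="vzrnjzhqfzu" (len 11), cursors c1@2 c2@6 c3@10, authorship .1...2...3.
After op 6 (delete): buffer="vrnjhqfu" (len 8), cursors c1@1 c2@4 c3@7, authorship ........

Answer: vrnjhqfu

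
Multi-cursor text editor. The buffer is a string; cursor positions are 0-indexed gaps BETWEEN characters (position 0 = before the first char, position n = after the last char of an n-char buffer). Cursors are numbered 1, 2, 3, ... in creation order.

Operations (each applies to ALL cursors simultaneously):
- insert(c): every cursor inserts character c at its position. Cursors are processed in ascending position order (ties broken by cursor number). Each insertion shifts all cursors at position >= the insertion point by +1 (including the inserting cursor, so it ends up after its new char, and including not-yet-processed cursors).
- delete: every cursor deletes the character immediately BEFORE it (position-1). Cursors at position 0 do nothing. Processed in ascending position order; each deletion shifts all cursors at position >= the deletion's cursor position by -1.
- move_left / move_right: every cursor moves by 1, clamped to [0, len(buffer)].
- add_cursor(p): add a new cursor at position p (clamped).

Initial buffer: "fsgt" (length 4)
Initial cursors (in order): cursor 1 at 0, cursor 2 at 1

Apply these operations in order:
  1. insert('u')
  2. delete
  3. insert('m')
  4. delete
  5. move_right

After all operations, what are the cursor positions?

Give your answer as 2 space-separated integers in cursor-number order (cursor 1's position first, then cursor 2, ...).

After op 1 (insert('u')): buffer="ufusgt" (len 6), cursors c1@1 c2@3, authorship 1.2...
After op 2 (delete): buffer="fsgt" (len 4), cursors c1@0 c2@1, authorship ....
After op 3 (insert('m')): buffer="mfmsgt" (len 6), cursors c1@1 c2@3, authorship 1.2...
After op 4 (delete): buffer="fsgt" (len 4), cursors c1@0 c2@1, authorship ....
After op 5 (move_right): buffer="fsgt" (len 4), cursors c1@1 c2@2, authorship ....

Answer: 1 2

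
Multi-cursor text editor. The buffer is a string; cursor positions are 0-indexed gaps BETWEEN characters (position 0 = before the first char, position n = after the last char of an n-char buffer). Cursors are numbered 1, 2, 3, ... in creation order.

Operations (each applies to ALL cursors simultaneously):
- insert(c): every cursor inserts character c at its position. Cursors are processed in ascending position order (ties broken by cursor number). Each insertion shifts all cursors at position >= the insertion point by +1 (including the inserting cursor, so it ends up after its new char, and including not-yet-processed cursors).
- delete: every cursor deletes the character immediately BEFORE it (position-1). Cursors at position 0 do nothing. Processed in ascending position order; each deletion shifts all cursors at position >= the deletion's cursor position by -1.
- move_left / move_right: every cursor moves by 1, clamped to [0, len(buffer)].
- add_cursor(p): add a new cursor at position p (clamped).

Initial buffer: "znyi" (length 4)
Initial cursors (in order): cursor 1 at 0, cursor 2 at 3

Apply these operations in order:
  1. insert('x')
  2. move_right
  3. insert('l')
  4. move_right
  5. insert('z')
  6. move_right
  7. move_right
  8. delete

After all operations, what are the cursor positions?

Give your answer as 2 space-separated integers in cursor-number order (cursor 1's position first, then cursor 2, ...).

After op 1 (insert('x')): buffer="xznyxi" (len 6), cursors c1@1 c2@5, authorship 1...2.
After op 2 (move_right): buffer="xznyxi" (len 6), cursors c1@2 c2@6, authorship 1...2.
After op 3 (insert('l')): buffer="xzlnyxil" (len 8), cursors c1@3 c2@8, authorship 1.1..2.2
After op 4 (move_right): buffer="xzlnyxil" (len 8), cursors c1@4 c2@8, authorship 1.1..2.2
After op 5 (insert('z')): buffer="xzlnzyxilz" (len 10), cursors c1@5 c2@10, authorship 1.1.1.2.22
After op 6 (move_right): buffer="xzlnzyxilz" (len 10), cursors c1@6 c2@10, authorship 1.1.1.2.22
After op 7 (move_right): buffer="xzlnzyxilz" (len 10), cursors c1@7 c2@10, authorship 1.1.1.2.22
After op 8 (delete): buffer="xzlnzyil" (len 8), cursors c1@6 c2@8, authorship 1.1.1..2

Answer: 6 8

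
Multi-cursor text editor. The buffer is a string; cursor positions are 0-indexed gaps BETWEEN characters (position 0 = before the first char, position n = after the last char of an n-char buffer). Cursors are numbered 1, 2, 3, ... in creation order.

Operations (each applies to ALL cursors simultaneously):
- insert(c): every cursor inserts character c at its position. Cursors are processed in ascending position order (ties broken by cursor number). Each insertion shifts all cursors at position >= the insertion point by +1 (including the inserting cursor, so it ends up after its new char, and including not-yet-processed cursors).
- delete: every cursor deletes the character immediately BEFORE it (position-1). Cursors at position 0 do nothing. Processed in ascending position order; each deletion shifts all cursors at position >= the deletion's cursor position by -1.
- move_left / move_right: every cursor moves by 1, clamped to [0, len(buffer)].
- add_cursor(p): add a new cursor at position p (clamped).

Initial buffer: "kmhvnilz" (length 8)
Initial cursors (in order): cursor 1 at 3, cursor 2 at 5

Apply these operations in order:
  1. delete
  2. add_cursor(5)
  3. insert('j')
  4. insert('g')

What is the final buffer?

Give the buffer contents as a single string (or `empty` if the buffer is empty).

After op 1 (delete): buffer="kmvilz" (len 6), cursors c1@2 c2@3, authorship ......
After op 2 (add_cursor(5)): buffer="kmvilz" (len 6), cursors c1@2 c2@3 c3@5, authorship ......
After op 3 (insert('j')): buffer="kmjvjiljz" (len 9), cursors c1@3 c2@5 c3@8, authorship ..1.2..3.
After op 4 (insert('g')): buffer="kmjgvjgiljgz" (len 12), cursors c1@4 c2@7 c3@11, authorship ..11.22..33.

Answer: kmjgvjgiljgz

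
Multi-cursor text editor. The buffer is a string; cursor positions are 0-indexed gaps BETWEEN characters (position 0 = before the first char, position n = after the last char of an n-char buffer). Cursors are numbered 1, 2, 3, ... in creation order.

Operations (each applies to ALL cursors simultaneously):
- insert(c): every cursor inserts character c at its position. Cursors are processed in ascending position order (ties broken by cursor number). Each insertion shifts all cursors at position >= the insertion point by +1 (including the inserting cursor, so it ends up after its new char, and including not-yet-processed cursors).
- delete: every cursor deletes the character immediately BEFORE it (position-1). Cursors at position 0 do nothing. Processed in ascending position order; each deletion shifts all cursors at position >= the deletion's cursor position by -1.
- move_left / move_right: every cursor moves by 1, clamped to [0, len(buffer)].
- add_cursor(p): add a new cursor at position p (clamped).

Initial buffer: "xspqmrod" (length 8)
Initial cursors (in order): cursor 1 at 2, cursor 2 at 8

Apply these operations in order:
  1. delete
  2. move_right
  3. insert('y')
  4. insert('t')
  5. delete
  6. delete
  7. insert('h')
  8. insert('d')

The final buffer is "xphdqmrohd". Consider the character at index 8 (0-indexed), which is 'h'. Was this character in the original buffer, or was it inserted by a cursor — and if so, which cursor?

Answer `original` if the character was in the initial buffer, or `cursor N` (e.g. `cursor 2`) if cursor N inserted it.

Answer: cursor 2

Derivation:
After op 1 (delete): buffer="xpqmro" (len 6), cursors c1@1 c2@6, authorship ......
After op 2 (move_right): buffer="xpqmro" (len 6), cursors c1@2 c2@6, authorship ......
After op 3 (insert('y')): buffer="xpyqmroy" (len 8), cursors c1@3 c2@8, authorship ..1....2
After op 4 (insert('t')): buffer="xpytqmroyt" (len 10), cursors c1@4 c2@10, authorship ..11....22
After op 5 (delete): buffer="xpyqmroy" (len 8), cursors c1@3 c2@8, authorship ..1....2
After op 6 (delete): buffer="xpqmro" (len 6), cursors c1@2 c2@6, authorship ......
After op 7 (insert('h')): buffer="xphqmroh" (len 8), cursors c1@3 c2@8, authorship ..1....2
After op 8 (insert('d')): buffer="xphdqmrohd" (len 10), cursors c1@4 c2@10, authorship ..11....22
Authorship (.=original, N=cursor N): . . 1 1 . . . . 2 2
Index 8: author = 2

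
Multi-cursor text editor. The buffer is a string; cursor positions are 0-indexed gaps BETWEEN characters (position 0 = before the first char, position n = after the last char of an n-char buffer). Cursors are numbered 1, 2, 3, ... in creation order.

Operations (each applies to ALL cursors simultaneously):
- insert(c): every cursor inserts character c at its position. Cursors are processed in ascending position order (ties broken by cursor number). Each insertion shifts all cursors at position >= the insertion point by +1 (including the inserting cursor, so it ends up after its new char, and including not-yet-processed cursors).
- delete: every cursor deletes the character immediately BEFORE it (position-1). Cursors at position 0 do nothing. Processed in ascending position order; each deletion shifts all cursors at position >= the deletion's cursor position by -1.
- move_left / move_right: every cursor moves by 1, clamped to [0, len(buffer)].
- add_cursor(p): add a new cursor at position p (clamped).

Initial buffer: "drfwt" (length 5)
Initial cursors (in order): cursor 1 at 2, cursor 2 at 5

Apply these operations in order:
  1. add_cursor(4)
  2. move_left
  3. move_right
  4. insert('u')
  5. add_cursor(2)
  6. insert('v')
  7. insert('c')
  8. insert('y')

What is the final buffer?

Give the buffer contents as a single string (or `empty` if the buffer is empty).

After op 1 (add_cursor(4)): buffer="drfwt" (len 5), cursors c1@2 c3@4 c2@5, authorship .....
After op 2 (move_left): buffer="drfwt" (len 5), cursors c1@1 c3@3 c2@4, authorship .....
After op 3 (move_right): buffer="drfwt" (len 5), cursors c1@2 c3@4 c2@5, authorship .....
After op 4 (insert('u')): buffer="drufwutu" (len 8), cursors c1@3 c3@6 c2@8, authorship ..1..3.2
After op 5 (add_cursor(2)): buffer="drufwutu" (len 8), cursors c4@2 c1@3 c3@6 c2@8, authorship ..1..3.2
After op 6 (insert('v')): buffer="drvuvfwuvtuv" (len 12), cursors c4@3 c1@5 c3@9 c2@12, authorship ..411..33.22
After op 7 (insert('c')): buffer="drvcuvcfwuvctuvc" (len 16), cursors c4@4 c1@7 c3@12 c2@16, authorship ..44111..333.222
After op 8 (insert('y')): buffer="drvcyuvcyfwuvcytuvcy" (len 20), cursors c4@5 c1@9 c3@15 c2@20, authorship ..4441111..3333.2222

Answer: drvcyuvcyfwuvcytuvcy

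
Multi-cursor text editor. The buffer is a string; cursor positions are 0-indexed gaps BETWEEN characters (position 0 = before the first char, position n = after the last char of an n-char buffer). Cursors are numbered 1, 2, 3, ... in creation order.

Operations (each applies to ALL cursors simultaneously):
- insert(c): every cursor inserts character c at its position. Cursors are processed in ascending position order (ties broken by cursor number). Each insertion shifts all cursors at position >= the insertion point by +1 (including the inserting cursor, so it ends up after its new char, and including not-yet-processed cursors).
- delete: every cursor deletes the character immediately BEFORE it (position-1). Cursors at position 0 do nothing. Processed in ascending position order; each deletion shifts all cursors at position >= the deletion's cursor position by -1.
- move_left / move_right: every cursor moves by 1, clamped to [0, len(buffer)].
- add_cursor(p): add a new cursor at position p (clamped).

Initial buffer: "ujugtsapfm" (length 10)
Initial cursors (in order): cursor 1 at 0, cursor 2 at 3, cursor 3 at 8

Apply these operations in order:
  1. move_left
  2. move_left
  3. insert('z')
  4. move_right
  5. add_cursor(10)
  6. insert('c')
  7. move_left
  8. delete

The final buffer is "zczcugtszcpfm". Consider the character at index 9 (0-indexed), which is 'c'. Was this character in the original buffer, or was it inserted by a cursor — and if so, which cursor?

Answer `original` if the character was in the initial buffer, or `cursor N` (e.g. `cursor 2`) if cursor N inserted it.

Answer: cursor 4

Derivation:
After op 1 (move_left): buffer="ujugtsapfm" (len 10), cursors c1@0 c2@2 c3@7, authorship ..........
After op 2 (move_left): buffer="ujugtsapfm" (len 10), cursors c1@0 c2@1 c3@6, authorship ..........
After op 3 (insert('z')): buffer="zuzjugtszapfm" (len 13), cursors c1@1 c2@3 c3@9, authorship 1.2.....3....
After op 4 (move_right): buffer="zuzjugtszapfm" (len 13), cursors c1@2 c2@4 c3@10, authorship 1.2.....3....
After op 5 (add_cursor(10)): buffer="zuzjugtszapfm" (len 13), cursors c1@2 c2@4 c3@10 c4@10, authorship 1.2.....3....
After op 6 (insert('c')): buffer="zuczjcugtszaccpfm" (len 17), cursors c1@3 c2@6 c3@14 c4@14, authorship 1.12.2....3.34...
After op 7 (move_left): buffer="zuczjcugtszaccpfm" (len 17), cursors c1@2 c2@5 c3@13 c4@13, authorship 1.12.2....3.34...
After op 8 (delete): buffer="zczcugtszcpfm" (len 13), cursors c1@1 c2@3 c3@9 c4@9, authorship 1122....34...
Authorship (.=original, N=cursor N): 1 1 2 2 . . . . 3 4 . . .
Index 9: author = 4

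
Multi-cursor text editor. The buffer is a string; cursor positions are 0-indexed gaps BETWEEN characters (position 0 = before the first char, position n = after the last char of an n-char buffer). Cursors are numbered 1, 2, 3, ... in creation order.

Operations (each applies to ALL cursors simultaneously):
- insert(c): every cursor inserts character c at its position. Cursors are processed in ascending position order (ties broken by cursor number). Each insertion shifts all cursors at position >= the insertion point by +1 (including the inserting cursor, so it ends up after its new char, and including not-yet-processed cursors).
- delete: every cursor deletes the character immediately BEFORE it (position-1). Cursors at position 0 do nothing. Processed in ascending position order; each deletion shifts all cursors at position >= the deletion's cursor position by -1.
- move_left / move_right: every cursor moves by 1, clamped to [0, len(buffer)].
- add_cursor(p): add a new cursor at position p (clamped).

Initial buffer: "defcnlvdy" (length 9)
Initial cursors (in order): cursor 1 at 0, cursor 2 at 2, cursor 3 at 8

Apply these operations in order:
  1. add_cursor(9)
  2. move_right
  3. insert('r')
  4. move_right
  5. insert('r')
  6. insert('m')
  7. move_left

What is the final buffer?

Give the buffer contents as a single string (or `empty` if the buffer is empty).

Answer: drermfrcrmnlvdyrrrrmm

Derivation:
After op 1 (add_cursor(9)): buffer="defcnlvdy" (len 9), cursors c1@0 c2@2 c3@8 c4@9, authorship .........
After op 2 (move_right): buffer="defcnlvdy" (len 9), cursors c1@1 c2@3 c3@9 c4@9, authorship .........
After op 3 (insert('r')): buffer="drefrcnlvdyrr" (len 13), cursors c1@2 c2@5 c3@13 c4@13, authorship .1..2......34
After op 4 (move_right): buffer="drefrcnlvdyrr" (len 13), cursors c1@3 c2@6 c3@13 c4@13, authorship .1..2......34
After op 5 (insert('r')): buffer="drerfrcrnlvdyrrrr" (len 17), cursors c1@4 c2@8 c3@17 c4@17, authorship .1.1.2.2.....3434
After op 6 (insert('m')): buffer="drermfrcrmnlvdyrrrrmm" (len 21), cursors c1@5 c2@10 c3@21 c4@21, authorship .1.11.2.22.....343434
After op 7 (move_left): buffer="drermfrcrmnlvdyrrrrmm" (len 21), cursors c1@4 c2@9 c3@20 c4@20, authorship .1.11.2.22.....343434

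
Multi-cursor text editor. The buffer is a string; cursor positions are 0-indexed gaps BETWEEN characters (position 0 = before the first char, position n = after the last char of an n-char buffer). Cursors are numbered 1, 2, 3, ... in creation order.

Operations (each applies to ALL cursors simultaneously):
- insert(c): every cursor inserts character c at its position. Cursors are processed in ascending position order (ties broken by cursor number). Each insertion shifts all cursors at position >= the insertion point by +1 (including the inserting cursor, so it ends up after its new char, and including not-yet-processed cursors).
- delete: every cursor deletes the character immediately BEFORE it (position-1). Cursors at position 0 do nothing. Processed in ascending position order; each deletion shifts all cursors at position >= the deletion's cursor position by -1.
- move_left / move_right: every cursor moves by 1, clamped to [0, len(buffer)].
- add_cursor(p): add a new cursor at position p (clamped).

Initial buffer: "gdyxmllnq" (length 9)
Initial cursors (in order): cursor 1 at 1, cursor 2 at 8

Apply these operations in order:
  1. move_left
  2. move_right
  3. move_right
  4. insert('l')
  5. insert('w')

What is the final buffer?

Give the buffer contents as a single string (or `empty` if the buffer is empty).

Answer: gdlwyxmllnqlw

Derivation:
After op 1 (move_left): buffer="gdyxmllnq" (len 9), cursors c1@0 c2@7, authorship .........
After op 2 (move_right): buffer="gdyxmllnq" (len 9), cursors c1@1 c2@8, authorship .........
After op 3 (move_right): buffer="gdyxmllnq" (len 9), cursors c1@2 c2@9, authorship .........
After op 4 (insert('l')): buffer="gdlyxmllnql" (len 11), cursors c1@3 c2@11, authorship ..1.......2
After op 5 (insert('w')): buffer="gdlwyxmllnqlw" (len 13), cursors c1@4 c2@13, authorship ..11.......22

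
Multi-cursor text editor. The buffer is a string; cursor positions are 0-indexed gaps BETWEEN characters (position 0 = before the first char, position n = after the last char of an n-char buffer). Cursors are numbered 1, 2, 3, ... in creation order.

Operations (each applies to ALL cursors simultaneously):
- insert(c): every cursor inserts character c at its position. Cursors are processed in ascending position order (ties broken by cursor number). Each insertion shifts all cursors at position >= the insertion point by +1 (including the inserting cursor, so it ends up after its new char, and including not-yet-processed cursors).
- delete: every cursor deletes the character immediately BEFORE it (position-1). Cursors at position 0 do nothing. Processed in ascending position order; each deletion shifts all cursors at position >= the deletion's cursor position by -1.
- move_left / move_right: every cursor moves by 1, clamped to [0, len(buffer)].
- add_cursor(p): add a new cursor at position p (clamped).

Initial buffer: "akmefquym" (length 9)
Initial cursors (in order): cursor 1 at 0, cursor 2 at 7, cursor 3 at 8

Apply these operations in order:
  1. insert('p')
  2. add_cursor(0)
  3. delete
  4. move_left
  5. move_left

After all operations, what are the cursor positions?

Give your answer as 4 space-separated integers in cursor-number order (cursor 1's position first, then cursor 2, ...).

Answer: 0 5 6 0

Derivation:
After op 1 (insert('p')): buffer="pakmefqupypm" (len 12), cursors c1@1 c2@9 c3@11, authorship 1.......2.3.
After op 2 (add_cursor(0)): buffer="pakmefqupypm" (len 12), cursors c4@0 c1@1 c2@9 c3@11, authorship 1.......2.3.
After op 3 (delete): buffer="akmefquym" (len 9), cursors c1@0 c4@0 c2@7 c3@8, authorship .........
After op 4 (move_left): buffer="akmefquym" (len 9), cursors c1@0 c4@0 c2@6 c3@7, authorship .........
After op 5 (move_left): buffer="akmefquym" (len 9), cursors c1@0 c4@0 c2@5 c3@6, authorship .........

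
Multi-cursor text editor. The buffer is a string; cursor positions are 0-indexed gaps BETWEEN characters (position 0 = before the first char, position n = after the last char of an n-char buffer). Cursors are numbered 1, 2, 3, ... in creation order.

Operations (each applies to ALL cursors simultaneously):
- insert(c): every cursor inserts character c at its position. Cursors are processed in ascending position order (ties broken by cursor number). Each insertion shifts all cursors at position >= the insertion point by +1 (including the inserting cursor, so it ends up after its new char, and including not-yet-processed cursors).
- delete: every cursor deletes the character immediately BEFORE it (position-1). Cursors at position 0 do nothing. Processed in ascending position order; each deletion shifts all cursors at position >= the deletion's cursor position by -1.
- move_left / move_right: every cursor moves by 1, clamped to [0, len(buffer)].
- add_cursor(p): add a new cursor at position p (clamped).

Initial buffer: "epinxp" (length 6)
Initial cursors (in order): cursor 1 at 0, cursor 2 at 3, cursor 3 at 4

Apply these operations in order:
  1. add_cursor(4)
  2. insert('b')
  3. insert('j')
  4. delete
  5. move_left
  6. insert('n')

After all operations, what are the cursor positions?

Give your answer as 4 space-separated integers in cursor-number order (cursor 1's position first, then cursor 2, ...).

Answer: 1 6 11 11

Derivation:
After op 1 (add_cursor(4)): buffer="epinxp" (len 6), cursors c1@0 c2@3 c3@4 c4@4, authorship ......
After op 2 (insert('b')): buffer="bepibnbbxp" (len 10), cursors c1@1 c2@5 c3@8 c4@8, authorship 1...2.34..
After op 3 (insert('j')): buffer="bjepibjnbbjjxp" (len 14), cursors c1@2 c2@7 c3@12 c4@12, authorship 11...22.3434..
After op 4 (delete): buffer="bepibnbbxp" (len 10), cursors c1@1 c2@5 c3@8 c4@8, authorship 1...2.34..
After op 5 (move_left): buffer="bepibnbbxp" (len 10), cursors c1@0 c2@4 c3@7 c4@7, authorship 1...2.34..
After op 6 (insert('n')): buffer="nbepinbnbnnbxp" (len 14), cursors c1@1 c2@6 c3@11 c4@11, authorship 11...22.3344..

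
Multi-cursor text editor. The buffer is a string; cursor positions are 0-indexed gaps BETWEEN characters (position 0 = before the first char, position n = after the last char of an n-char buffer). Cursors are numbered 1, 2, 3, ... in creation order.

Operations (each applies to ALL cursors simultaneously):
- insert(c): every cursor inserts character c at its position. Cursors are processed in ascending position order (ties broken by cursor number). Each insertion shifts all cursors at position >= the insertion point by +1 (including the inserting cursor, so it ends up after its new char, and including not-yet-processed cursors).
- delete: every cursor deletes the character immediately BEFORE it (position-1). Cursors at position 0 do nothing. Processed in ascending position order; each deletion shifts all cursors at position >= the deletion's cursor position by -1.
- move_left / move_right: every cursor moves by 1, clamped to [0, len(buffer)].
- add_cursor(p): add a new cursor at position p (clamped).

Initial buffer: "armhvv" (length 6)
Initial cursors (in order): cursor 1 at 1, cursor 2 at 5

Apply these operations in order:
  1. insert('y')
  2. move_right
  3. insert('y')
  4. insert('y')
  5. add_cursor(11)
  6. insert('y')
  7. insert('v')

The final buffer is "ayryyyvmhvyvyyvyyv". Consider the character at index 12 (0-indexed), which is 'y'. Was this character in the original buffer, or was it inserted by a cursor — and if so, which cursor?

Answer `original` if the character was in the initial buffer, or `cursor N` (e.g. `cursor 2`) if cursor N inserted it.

After op 1 (insert('y')): buffer="ayrmhvyv" (len 8), cursors c1@2 c2@7, authorship .1....2.
After op 2 (move_right): buffer="ayrmhvyv" (len 8), cursors c1@3 c2@8, authorship .1....2.
After op 3 (insert('y')): buffer="ayrymhvyvy" (len 10), cursors c1@4 c2@10, authorship .1.1...2.2
After op 4 (insert('y')): buffer="ayryymhvyvyy" (len 12), cursors c1@5 c2@12, authorship .1.11...2.22
After op 5 (add_cursor(11)): buffer="ayryymhvyvyy" (len 12), cursors c1@5 c3@11 c2@12, authorship .1.11...2.22
After op 6 (insert('y')): buffer="ayryyymhvyvyyyy" (len 15), cursors c1@6 c3@13 c2@15, authorship .1.111...2.2322
After op 7 (insert('v')): buffer="ayryyyvmhvyvyyvyyv" (len 18), cursors c1@7 c3@15 c2@18, authorship .1.1111...2.233222
Authorship (.=original, N=cursor N): . 1 . 1 1 1 1 . . . 2 . 2 3 3 2 2 2
Index 12: author = 2

Answer: cursor 2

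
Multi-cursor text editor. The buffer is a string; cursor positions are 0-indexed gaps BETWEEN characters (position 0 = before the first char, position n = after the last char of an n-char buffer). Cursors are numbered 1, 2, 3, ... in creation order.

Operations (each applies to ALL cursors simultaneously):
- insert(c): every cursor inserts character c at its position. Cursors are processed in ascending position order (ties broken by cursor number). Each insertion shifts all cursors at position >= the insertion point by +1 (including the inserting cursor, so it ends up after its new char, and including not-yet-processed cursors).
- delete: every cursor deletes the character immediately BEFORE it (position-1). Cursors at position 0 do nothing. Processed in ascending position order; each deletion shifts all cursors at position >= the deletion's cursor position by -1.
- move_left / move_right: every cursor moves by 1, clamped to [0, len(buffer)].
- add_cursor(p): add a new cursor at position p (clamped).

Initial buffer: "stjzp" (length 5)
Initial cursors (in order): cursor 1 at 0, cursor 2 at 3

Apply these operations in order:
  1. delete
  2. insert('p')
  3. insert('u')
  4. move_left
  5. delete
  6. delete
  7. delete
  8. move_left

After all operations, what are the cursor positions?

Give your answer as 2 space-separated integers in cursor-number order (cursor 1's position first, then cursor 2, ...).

After op 1 (delete): buffer="stzp" (len 4), cursors c1@0 c2@2, authorship ....
After op 2 (insert('p')): buffer="pstpzp" (len 6), cursors c1@1 c2@4, authorship 1..2..
After op 3 (insert('u')): buffer="pustpuzp" (len 8), cursors c1@2 c2@6, authorship 11..22..
After op 4 (move_left): buffer="pustpuzp" (len 8), cursors c1@1 c2@5, authorship 11..22..
After op 5 (delete): buffer="ustuzp" (len 6), cursors c1@0 c2@3, authorship 1..2..
After op 6 (delete): buffer="usuzp" (len 5), cursors c1@0 c2@2, authorship 1.2..
After op 7 (delete): buffer="uuzp" (len 4), cursors c1@0 c2@1, authorship 12..
After op 8 (move_left): buffer="uuzp" (len 4), cursors c1@0 c2@0, authorship 12..

Answer: 0 0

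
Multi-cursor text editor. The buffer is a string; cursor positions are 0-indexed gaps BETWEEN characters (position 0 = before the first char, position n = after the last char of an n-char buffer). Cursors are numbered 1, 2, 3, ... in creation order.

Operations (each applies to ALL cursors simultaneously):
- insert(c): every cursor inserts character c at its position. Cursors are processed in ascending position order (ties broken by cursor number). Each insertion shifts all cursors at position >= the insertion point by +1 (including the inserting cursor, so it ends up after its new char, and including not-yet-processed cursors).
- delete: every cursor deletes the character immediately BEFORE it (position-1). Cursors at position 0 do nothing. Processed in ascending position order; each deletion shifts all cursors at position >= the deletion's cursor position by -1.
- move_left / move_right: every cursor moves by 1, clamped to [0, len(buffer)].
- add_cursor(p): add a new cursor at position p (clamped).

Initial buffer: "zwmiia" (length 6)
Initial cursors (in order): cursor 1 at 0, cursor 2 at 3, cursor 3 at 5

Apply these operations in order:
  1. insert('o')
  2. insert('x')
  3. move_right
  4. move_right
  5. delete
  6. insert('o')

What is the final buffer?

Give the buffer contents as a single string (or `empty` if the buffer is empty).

Answer: oxzomoxiooxo

Derivation:
After op 1 (insert('o')): buffer="ozwmoiioa" (len 9), cursors c1@1 c2@5 c3@8, authorship 1...2..3.
After op 2 (insert('x')): buffer="oxzwmoxiioxa" (len 12), cursors c1@2 c2@7 c3@11, authorship 11...22..33.
After op 3 (move_right): buffer="oxzwmoxiioxa" (len 12), cursors c1@3 c2@8 c3@12, authorship 11...22..33.
After op 4 (move_right): buffer="oxzwmoxiioxa" (len 12), cursors c1@4 c2@9 c3@12, authorship 11...22..33.
After op 5 (delete): buffer="oxzmoxiox" (len 9), cursors c1@3 c2@7 c3@9, authorship 11..22.33
After op 6 (insert('o')): buffer="oxzomoxiooxo" (len 12), cursors c1@4 c2@9 c3@12, authorship 11.1.22.2333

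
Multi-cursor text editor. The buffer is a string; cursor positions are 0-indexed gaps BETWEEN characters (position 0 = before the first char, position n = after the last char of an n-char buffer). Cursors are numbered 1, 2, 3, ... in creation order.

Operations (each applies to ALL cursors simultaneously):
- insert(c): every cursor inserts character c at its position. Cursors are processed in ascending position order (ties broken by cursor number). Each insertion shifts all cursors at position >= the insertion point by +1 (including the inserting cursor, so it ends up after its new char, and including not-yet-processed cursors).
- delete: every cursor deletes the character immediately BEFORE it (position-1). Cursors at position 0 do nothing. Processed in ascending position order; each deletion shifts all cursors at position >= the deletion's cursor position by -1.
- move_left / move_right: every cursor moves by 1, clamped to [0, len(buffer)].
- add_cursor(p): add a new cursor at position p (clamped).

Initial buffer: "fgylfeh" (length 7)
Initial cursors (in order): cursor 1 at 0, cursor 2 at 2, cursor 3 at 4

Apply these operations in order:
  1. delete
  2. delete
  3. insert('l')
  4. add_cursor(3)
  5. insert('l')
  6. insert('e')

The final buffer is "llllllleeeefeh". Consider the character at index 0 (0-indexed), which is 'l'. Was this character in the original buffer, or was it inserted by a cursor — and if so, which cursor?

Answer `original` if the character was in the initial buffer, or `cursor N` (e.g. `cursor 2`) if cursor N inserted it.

Answer: cursor 1

Derivation:
After op 1 (delete): buffer="fyfeh" (len 5), cursors c1@0 c2@1 c3@2, authorship .....
After op 2 (delete): buffer="feh" (len 3), cursors c1@0 c2@0 c3@0, authorship ...
After op 3 (insert('l')): buffer="lllfeh" (len 6), cursors c1@3 c2@3 c3@3, authorship 123...
After op 4 (add_cursor(3)): buffer="lllfeh" (len 6), cursors c1@3 c2@3 c3@3 c4@3, authorship 123...
After op 5 (insert('l')): buffer="lllllllfeh" (len 10), cursors c1@7 c2@7 c3@7 c4@7, authorship 1231234...
After op 6 (insert('e')): buffer="llllllleeeefeh" (len 14), cursors c1@11 c2@11 c3@11 c4@11, authorship 12312341234...
Authorship (.=original, N=cursor N): 1 2 3 1 2 3 4 1 2 3 4 . . .
Index 0: author = 1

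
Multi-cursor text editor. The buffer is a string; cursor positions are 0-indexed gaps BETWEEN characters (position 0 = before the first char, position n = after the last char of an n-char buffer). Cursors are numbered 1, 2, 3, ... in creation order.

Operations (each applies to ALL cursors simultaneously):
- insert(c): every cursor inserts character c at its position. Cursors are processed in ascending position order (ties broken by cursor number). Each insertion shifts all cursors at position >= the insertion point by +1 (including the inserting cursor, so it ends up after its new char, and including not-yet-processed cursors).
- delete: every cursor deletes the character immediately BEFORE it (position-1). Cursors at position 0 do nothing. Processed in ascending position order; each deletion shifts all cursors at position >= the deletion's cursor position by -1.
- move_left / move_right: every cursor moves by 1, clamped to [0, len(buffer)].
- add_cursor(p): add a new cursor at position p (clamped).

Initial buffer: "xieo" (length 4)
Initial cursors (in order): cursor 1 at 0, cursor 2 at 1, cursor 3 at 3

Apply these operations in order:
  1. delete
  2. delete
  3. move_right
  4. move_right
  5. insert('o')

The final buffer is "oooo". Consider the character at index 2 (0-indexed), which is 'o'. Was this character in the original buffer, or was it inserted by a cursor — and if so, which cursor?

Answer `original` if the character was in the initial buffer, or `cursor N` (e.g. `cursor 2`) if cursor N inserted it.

Answer: cursor 2

Derivation:
After op 1 (delete): buffer="io" (len 2), cursors c1@0 c2@0 c3@1, authorship ..
After op 2 (delete): buffer="o" (len 1), cursors c1@0 c2@0 c3@0, authorship .
After op 3 (move_right): buffer="o" (len 1), cursors c1@1 c2@1 c3@1, authorship .
After op 4 (move_right): buffer="o" (len 1), cursors c1@1 c2@1 c3@1, authorship .
After op 5 (insert('o')): buffer="oooo" (len 4), cursors c1@4 c2@4 c3@4, authorship .123
Authorship (.=original, N=cursor N): . 1 2 3
Index 2: author = 2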